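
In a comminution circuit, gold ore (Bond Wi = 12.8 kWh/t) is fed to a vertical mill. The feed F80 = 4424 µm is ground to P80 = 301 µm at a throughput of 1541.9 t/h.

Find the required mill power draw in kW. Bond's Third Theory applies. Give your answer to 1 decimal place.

P = 8408.5 kW

W = 10 Wi / √P80 − 10 Wi / √F80
W = 10·12.8·(1/√301 − 1/√4424) = 10·12.8·(0.042604) = 5.4534 kWh/t
Mill draw = 5.4534 × 1541.9 = 8408.5 kW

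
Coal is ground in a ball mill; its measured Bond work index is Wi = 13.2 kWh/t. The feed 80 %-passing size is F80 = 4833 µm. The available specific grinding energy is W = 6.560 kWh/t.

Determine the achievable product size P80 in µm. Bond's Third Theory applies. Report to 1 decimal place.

Bond: W = 10·Wi·(1/√P80 − 1/√F80)
P80^(−½) = W/(10 Wi) + F80^(−½)
  = 6.5600/(10·13.2) + 1/√4833 = 0.049697 + 0.014384 = 0.064081
P80 = (1/0.064081)² = 15.6052² = 243.52 µm

P80 = 243.5 µm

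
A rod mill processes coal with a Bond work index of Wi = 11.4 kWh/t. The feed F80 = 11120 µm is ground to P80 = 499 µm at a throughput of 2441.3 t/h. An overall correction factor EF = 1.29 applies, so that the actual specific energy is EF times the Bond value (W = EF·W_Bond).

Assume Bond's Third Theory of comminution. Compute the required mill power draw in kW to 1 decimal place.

P = 12667.3 kW

W = 10 Wi (P80^-0.5 − F80^-0.5)
W = 10·11.4·(1/√499 − 1/√11120) = 10·11.4·(0.035283) = 4.0223 kWh/t
W_actual = 1.29 × 4.0223 = 5.1887 kWh/t
Power = W × throughput = 5.1887 kWh/t × 2441.3 t/h = 12667.3 kW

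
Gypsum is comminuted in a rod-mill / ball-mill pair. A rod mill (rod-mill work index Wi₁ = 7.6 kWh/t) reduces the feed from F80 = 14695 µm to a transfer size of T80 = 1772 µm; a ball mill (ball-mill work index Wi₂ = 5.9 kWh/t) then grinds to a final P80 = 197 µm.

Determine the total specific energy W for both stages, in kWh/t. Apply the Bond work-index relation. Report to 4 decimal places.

W = 10 Wi / √P80 − 10 Wi / √F80
Stage 1 (14695→1772 µm, Wi₁=7.6): W₁ = 10·7.6·(0.023756 − 0.008249) = 1.1785 kWh/t
Stage 2 (1772→197 µm, Wi₂=5.9): W₂ = 10·5.9·(0.071247 − 0.023756) = 2.8020 kWh/t
W = W₁ + W₂ = 1.1785 + 2.8020 = 3.9805 kWh/t

W = 3.9805 kWh/t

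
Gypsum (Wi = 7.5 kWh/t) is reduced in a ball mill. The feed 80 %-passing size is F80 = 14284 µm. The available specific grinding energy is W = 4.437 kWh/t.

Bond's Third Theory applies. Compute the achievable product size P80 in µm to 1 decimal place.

P80 = 219.3 µm

W = 10 Wi (P80^-0.5 − F80^-0.5)
P80^-0.5 = F80^-0.5 + W/(10 Wi)
  = 4.4370/(10·7.5) + 1/√14284 = 0.059160 + 0.008367 = 0.067527
P80 = (1/0.067527)² = 14.8089² = 219.30 µm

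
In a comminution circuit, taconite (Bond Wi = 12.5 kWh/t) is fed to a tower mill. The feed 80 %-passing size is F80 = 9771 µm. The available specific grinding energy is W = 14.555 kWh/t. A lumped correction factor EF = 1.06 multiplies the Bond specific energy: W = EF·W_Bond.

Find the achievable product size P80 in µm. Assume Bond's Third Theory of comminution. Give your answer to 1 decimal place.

W_Bond = 10·Wi·(1/√P₈₀ − 1/√F₈₀)
W_Bond = W / EF = 14.555 / 1.06 = 13.7311 kWh/t
1/√P80 = 1/√F80 + W_Bond/(10·Wi)
  = 13.7311/(10·12.5) + 1/√9771 = 0.109849 + 0.010117 = 0.119966
P80 = (1/0.119966)² = 8.3357² = 69.48 µm

P80 = 69.5 µm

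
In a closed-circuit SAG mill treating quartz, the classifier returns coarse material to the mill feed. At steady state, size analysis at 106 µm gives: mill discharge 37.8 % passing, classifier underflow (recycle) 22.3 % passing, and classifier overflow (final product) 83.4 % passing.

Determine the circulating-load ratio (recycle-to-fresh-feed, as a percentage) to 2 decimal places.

CL = 294.19 %

Let r = R/F. Size balance at 106 µm:
d + r·d = r·u + o → r(d−u) = o−d
r = (83.4 − 37.8)/(37.8 − 22.3) = 45.6/15.5 = 2.9419
CL = 100·r = 294.19 %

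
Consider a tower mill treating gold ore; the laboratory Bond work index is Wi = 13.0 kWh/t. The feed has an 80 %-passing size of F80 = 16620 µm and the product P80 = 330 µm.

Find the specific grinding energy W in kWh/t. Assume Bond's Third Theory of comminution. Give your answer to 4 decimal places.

W = 6.1479 kWh/t

W = 10 Wi (1/√P80 − 1/√F80)  [Bond]
1/√330 = 0.055048;  1/√16620 = 0.007757
W = 10·13.0·(0.055048 − 0.007757) = 6.1479 kWh/t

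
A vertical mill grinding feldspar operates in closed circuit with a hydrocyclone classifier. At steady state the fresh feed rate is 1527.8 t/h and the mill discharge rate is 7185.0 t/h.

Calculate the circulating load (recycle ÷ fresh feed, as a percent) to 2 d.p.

Mill node: discharge = fresh + recycle.
R = M − F = 7185.0 − 1527.8 = 5657.2 t/h
CL = 100·R/F = 100·5657.2/1527.8 = 370.28 %

CL = 370.28 %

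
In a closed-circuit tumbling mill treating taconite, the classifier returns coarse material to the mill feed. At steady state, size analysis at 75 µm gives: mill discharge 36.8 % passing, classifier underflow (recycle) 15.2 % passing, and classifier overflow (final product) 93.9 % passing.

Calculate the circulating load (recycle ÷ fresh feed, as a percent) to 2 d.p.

Mass balance on the −75 µm fraction:
d + r·d = r·u + o → r(d−u) = o−d
r = (93.9 − 36.8)/(36.8 − 15.2) = 57.1/21.6 = 2.6435
CL = 100·r = 264.35 %

CL = 264.35 %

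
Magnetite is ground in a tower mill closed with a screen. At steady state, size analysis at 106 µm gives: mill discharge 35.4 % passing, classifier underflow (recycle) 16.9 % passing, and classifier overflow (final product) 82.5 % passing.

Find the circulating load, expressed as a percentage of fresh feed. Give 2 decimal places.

CL = 254.59 %

Balance %-passing 106 µm (r = R/F):
r = (o − d)/(d − u)
r = (82.5 − 35.4)/(35.4 − 16.9) = 47.1/18.5 = 2.5459
CL = 100·r = 254.59 %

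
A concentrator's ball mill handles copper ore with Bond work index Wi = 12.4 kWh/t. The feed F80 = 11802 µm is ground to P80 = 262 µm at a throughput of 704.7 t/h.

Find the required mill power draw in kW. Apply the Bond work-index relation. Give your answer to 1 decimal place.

P = 4594.2 kW

W = 10·Wi·[P80^(−½) − F80^(−½)]
W = 10·12.4·(1/√262 − 1/√11802) = 10·12.4·(0.052575) = 6.5193 kWh/t
P = W·T = 6.5193·704.7 = 4594.2 kW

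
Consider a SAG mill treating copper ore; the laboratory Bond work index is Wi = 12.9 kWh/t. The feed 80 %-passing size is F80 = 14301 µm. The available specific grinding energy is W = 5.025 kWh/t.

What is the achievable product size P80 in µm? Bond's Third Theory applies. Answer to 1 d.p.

W = 10 Wi (1/√P80 − 1/√F80)  [Bond]
P80^(−½) = W/(10 Wi) + F80^(−½)
  = 5.0250/(10·12.9) + 1/√14301 = 0.038953 + 0.008362 = 0.047316
P80 = (1/0.047316)² = 21.1347² = 446.67 µm

P80 = 446.7 µm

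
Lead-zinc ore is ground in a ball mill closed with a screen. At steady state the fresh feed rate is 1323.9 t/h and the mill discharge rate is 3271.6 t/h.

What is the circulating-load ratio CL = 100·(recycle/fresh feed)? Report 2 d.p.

Discharge = new feed + return, hence
R = M − F = 3271.6 − 1323.9 = 1947.7 t/h
CL = 100·R/F = 100·1947.7/1323.9 = 147.12 %

CL = 147.12 %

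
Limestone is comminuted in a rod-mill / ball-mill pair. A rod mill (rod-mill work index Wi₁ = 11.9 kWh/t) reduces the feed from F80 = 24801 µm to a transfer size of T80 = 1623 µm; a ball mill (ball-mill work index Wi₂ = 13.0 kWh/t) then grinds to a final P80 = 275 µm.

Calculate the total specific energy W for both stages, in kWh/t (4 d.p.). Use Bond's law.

W = 6.8106 kWh/t

W = 10·Wi·(P80^(-½) − F80^(-½))
Stage 1 (24801→1623 µm, Wi₁=11.9): W₁ = 10·11.9·(0.024822 − 0.006350) = 2.1982 kWh/t
Stage 2 (1623→275 µm, Wi₂=13.0): W₂ = 10·13.0·(0.060302 − 0.024822) = 4.6124 kWh/t
W = W₁ + W₂ = 2.1982 + 4.6124 = 6.8106 kWh/t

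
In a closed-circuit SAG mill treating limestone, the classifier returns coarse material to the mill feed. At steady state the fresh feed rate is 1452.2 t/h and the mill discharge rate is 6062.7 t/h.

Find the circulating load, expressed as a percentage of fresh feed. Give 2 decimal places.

Discharge = new feed + return, hence
R = M − F = 6062.7 − 1452.2 = 4610.5 t/h
CL = 100·R/F = 100·4610.5/1452.2 = 317.48 %

CL = 317.48 %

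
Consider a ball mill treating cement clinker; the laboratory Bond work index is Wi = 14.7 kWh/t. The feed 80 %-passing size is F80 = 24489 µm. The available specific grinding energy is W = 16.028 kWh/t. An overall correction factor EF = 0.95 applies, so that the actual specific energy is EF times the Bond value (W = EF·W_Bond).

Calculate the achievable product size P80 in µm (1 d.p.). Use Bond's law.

Bond: W = 10·Wi·(1/√P80 − 1/√F80)
W_Bond = W / EF = 16.028 / 0.95 = 16.8716 kWh/t
P80^-0.5 = F80^-0.5 + W_Bond/(10 Wi)
  = 16.8716/(10·14.7) + 1/√24489 = 0.114773 + 0.006390 = 0.121163
P80 = (1/0.121163)² = 8.2534² = 68.12 µm

P80 = 68.1 µm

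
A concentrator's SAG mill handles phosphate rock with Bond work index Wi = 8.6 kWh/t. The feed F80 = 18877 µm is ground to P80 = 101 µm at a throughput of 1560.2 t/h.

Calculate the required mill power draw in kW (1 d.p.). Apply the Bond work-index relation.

Bond:  W = 10 Wi (1/√P − 1/√F)
W = 10·8.6·(1/√101 − 1/√18877) = 10·8.6·(0.092225) = 7.9314 kWh/t
P = W·T = 7.9314·1560.2 = 12374.5 kW

P = 12374.5 kW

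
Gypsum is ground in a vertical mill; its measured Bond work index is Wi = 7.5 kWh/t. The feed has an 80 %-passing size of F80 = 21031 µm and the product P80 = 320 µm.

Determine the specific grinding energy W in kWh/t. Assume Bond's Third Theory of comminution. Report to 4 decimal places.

W = 10·Wi·[P80^(−½) − F80^(−½)]
1/√320 = 0.055902;  1/√21031 = 0.006896
W = 10·7.5·(0.055902 − 0.006896) = 3.6755 kWh/t

W = 3.6755 kWh/t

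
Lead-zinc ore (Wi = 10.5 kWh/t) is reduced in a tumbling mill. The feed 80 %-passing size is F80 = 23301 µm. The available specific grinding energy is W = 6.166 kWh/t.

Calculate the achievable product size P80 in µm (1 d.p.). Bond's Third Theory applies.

W = 10 Wi (1/√P80 − 1/√F80)  [Bond]
P80^-0.5 = F80^-0.5 + W/(10 Wi)
  = 6.1660/(10·10.5) + 1/√23301 = 0.058724 + 0.006551 = 0.065275
P80 = (1/0.065275)² = 15.3198² = 234.70 µm

P80 = 234.7 µm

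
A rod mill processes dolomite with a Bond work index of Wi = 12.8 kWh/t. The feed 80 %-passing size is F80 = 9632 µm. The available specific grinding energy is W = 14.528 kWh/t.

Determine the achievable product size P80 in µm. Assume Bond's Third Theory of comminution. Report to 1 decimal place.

W = 10·Wi·[P80^(−½) − F80^(−½)]
⇒ 1/√P80 = W/(10·Wi) + 1/√F80
  = 14.5280/(10·12.8) + 1/√9632 = 0.113500 + 0.010189 = 0.123689
P80 = (1/0.123689)² = 8.0848² = 65.36 µm

P80 = 65.4 µm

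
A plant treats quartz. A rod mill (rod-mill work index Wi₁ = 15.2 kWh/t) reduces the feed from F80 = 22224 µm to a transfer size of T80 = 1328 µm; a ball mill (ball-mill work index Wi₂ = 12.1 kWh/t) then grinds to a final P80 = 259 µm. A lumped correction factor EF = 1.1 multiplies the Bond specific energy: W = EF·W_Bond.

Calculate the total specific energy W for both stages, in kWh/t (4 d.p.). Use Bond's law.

W = 8.0846 kWh/t

W = 10·Wi·[P80^(−½) − F80^(−½)]
Stage 1 (22224→1328 µm, Wi₁=15.2): W₁ = 10·15.2·(0.027441 − 0.006708) = 3.1514 kWh/t
Stage 2 (1328→259 µm, Wi₂=12.1): W₂ = 10·12.1·(0.062137 − 0.027441) = 4.1982 kWh/t
W = W₁ + W₂ = 3.1514 + 4.1982 = 7.3496 kWh/t
Corrected W = EF·W_Bond = 1.1·7.3496 = 8.0846 kWh/t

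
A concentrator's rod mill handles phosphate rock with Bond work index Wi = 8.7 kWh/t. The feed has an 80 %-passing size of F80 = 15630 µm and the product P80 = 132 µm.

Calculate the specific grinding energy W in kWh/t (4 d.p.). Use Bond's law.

W = 6.8765 kWh/t

W = 10 Wi / √P80 − 10 Wi / √F80
1/√132 = 0.087039;  1/√15630 = 0.007999
W = 10·8.7·(0.087039 − 0.007999) = 6.8765 kWh/t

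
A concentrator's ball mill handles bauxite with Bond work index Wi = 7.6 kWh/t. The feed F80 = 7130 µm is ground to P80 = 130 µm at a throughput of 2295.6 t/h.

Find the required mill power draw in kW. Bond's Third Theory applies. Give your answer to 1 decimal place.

W_Bond = 10·Wi·(1/√P₈₀ − 1/√F₈₀)
W = 10·7.6·(1/√130 − 1/√7130) = 10·7.6·(0.075863) = 5.7656 kWh/t
P_mill = W·ṁ = 5.7656·2295.6 = 13235.5 kW

P = 13235.5 kW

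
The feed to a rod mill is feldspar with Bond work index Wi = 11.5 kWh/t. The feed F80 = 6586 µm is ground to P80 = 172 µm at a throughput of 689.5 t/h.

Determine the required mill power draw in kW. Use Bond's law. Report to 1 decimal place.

P = 5068.9 kW

W_Bond = 10·Wi·(1/√P₈₀ − 1/√F₈₀)
W = 10·11.5·(1/√172 − 1/√6586) = 10·11.5·(0.063927) = 7.3516 kWh/t
Power = W × throughput = 7.3516 kWh/t × 689.5 t/h = 5068.9 kW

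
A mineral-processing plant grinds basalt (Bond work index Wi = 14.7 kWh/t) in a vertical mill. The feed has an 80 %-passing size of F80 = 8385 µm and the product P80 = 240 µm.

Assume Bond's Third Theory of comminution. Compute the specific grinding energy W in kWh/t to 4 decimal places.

W = 7.8835 kWh/t

W = 10 Wi (P80^-0.5 − F80^-0.5)
1/√240 = 0.064550;  1/√8385 = 0.010921
W = 10·14.7·(0.064550 − 0.010921) = 7.8835 kWh/t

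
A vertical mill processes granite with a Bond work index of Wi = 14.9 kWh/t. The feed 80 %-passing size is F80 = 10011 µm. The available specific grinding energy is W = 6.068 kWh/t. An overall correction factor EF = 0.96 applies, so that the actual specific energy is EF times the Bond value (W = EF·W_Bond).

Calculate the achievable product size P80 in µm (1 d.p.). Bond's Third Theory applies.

P80 = 364.0 µm

Bond:  W = 10 Wi (1/√P − 1/√F)
W_Bond = W / EF = 6.068 / 0.96 = 6.3208 kWh/t
⇒ 1/√P80 = W_Bond/(10 Wi) + 1/√F80
  = 6.3208/(10·14.9) + 1/√10011 = 0.042422 + 0.009995 = 0.052416
P80 = (1/0.052416)² = 19.0781² = 363.97 µm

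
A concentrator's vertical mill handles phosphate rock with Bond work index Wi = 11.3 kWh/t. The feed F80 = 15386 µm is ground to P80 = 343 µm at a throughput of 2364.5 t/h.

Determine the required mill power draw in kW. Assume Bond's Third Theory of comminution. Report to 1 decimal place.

W = 10 Wi / √P80 − 10 Wi / √F80
W = 10·11.3·(1/√343 − 1/√15386) = 10·11.3·(0.045933) = 5.1904 kWh/t
P = W·T = 5.1904·2364.5 = 12272.8 kW

P = 12272.8 kW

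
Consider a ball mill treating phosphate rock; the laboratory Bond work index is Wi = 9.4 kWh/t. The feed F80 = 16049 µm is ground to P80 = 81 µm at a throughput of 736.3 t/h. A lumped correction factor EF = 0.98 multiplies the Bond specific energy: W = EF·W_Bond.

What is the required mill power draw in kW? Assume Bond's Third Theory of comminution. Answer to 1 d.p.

P = 7001.0 kW

W = 10·Wi·(P80^(-½) − F80^(-½))
W = 10·9.4·(1/√81 − 1/√16049) = 10·9.4·(0.103217) = 9.7024 kWh/t
W_actual = 0.98 × 9.7024 = 9.5084 kWh/t
P = W·T = 9.5084·736.3 = 7001.0 kW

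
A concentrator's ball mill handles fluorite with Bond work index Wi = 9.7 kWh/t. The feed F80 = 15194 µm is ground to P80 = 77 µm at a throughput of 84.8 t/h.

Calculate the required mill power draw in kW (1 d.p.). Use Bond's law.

W = 10 Wi (1/√P80 − 1/√F80)  [Bond]
W = 10·9.7·(1/√77 − 1/√15194) = 10·9.7·(0.105848) = 10.2672 kWh/t
Power = W × throughput = 10.2672 kWh/t × 84.8 t/h = 870.7 kW

P = 870.7 kW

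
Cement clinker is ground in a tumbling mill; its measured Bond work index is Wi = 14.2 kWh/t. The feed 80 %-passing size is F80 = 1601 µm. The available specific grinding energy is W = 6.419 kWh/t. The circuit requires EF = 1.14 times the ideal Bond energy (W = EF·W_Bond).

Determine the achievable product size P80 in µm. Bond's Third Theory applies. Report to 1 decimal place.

P80 = 239.3 µm

W = 10 Wi (1/√P80 − 1/√F80)  [Bond]
W_Bond = W / EF = 6.419 / 1.14 = 5.6307 kWh/t
⇒ 1/√P80 = W_Bond/(10 Wi) + 1/√F80
  = 5.6307/(10·14.2) + 1/√1601 = 0.039653 + 0.024992 = 0.064645
P80 = (1/0.064645)² = 15.4691² = 239.29 µm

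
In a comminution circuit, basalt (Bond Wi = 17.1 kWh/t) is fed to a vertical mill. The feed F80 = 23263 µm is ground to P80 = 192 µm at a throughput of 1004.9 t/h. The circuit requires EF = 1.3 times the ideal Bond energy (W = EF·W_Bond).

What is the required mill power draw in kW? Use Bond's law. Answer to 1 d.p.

P = 14657.1 kW

Bond:  W = 10 Wi (1/√P − 1/√F)
W = 10·17.1·(1/√192 − 1/√23263) = 10·17.1·(0.065612) = 11.2197 kWh/t
With EF = 1.3: W = 11.2197·1.3 = 14.5856 kWh/t
P = W·T = 14.5856·1004.9 = 14657.1 kW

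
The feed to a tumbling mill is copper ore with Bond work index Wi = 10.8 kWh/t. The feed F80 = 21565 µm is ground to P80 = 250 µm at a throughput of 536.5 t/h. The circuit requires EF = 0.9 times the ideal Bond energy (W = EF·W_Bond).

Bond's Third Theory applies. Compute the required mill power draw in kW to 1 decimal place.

W = 10 Wi (1/√P80 − 1/√F80)  [Bond]
W = 10·10.8·(1/√250 − 1/√21565) = 10·10.8·(0.056436) = 6.0951 kWh/t
Apply correction: 6.0951 × 0.9 = 5.4856 kWh/t
Power = W × throughput = 5.4856 kWh/t × 536.5 t/h = 2943.0 kW

P = 2943.0 kW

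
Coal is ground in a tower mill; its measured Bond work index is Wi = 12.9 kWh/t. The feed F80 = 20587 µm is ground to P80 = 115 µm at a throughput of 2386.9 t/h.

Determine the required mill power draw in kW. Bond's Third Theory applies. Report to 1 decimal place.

P = 26566.8 kW

W = 10 Wi (1/√P80 − 1/√F80)  [Bond]
W = 10·12.9·(1/√115 − 1/√20587) = 10·12.9·(0.086281) = 11.1302 kWh/t
P_mill = W·ṁ = 11.1302·2386.9 = 26566.8 kW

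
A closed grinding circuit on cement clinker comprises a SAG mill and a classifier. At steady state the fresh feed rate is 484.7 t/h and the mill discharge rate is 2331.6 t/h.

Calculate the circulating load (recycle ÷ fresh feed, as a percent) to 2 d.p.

M = F + R at steady state, so:
R = M − F = 2331.6 − 484.7 = 1846.9 t/h
CL = 100·R/F = 100·1846.9/484.7 = 381.04 %

CL = 381.04 %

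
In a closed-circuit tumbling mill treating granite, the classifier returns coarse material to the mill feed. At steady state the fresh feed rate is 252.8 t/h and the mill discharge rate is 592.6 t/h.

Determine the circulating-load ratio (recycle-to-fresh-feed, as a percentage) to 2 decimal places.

CL = 134.41 %

Mill node: discharge = fresh + recycle.
R = M − F = 592.6 − 252.8 = 339.8 t/h
CL = 100·R/F = 100·339.8/252.8 = 134.41 %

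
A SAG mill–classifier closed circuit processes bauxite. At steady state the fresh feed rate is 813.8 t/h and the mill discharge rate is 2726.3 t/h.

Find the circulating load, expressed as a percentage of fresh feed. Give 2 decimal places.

CL = 235.01 %

Discharge = new feed + return, hence
R = M − F = 2726.3 − 813.8 = 1912.5 t/h
CL = 100·R/F = 100·1912.5/813.8 = 235.01 %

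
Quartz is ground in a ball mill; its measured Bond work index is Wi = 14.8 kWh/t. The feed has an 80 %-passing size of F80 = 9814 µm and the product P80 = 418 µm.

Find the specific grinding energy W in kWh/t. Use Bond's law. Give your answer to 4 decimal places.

Bond: W = 10·Wi·(1/√P80 − 1/√F80)
1/√418 = 0.048912;  1/√9814 = 0.010094
W = 10·14.8·(0.048912 − 0.010094) = 5.7450 kWh/t

W = 5.7450 kWh/t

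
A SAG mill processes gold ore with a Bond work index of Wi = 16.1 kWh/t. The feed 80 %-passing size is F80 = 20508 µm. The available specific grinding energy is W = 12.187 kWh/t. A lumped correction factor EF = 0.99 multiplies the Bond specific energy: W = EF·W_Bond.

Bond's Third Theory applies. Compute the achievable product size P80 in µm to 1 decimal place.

W_Bond = 10·Wi·(1/√P₈₀ − 1/√F₈₀)
W_Bond = W / EF = 12.187 / 0.99 = 12.3101 kWh/t
⇒ 1/√P80 = W_Bond/(10·Wi) + 1/√F80
  = 12.3101/(10·16.1) + 1/√20508 = 0.076460 + 0.006983 = 0.083443
P80 = (1/0.083443)² = 11.9842² = 143.62 µm

P80 = 143.6 µm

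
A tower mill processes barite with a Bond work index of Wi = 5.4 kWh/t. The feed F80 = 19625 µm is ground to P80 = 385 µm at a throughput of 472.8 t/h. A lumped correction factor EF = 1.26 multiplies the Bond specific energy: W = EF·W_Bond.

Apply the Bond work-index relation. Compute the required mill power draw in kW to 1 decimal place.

W = 10·Wi·(P80^(-½) − F80^(-½))
W = 10·5.4·(1/√385 − 1/√19625) = 10·5.4·(0.043826) = 2.3666 kWh/t
W_actual = 1.26 × 2.3666 = 2.9819 kWh/t
P_mill = W·ṁ = 2.9819·472.8 = 1409.9 kW

P = 1409.9 kW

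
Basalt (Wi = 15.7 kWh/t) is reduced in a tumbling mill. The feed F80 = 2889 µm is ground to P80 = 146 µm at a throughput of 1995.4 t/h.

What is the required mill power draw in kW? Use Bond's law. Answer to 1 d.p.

Bond:  W = 10 Wi (1/√P − 1/√F)
W = 10·15.7·(1/√146 − 1/√2889) = 10·15.7·(0.064156) = 10.0725 kWh/t
P_mill = W·ṁ = 10.0725·1995.4 = 20098.6 kW

P = 20098.6 kW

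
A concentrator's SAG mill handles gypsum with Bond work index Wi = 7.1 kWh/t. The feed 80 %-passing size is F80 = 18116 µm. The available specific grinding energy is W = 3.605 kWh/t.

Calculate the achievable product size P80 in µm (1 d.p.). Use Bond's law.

W_Bond = 10·Wi·(1/√P₈₀ − 1/√F₈₀)
P80^-0.5 = F80^-0.5 + W/(10 Wi)
  = 3.6050/(10·7.1) + 1/√18116 = 0.050775 + 0.007430 = 0.058204
P80 = (1/0.058204)² = 17.1809² = 295.18 µm

P80 = 295.2 µm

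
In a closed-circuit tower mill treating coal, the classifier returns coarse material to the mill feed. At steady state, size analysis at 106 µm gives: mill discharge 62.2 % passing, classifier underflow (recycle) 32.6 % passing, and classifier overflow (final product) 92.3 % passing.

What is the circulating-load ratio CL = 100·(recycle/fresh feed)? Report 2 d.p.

Balance %-passing 106 µm (r = R/F):
(1+r)·d = r·u + o ⇒ r = (o−d)/(d−u)
r = (92.3 − 62.2)/(62.2 − 32.6) = 30.1/29.6 = 1.0169
CL = 100·r = 101.69 %

CL = 101.69 %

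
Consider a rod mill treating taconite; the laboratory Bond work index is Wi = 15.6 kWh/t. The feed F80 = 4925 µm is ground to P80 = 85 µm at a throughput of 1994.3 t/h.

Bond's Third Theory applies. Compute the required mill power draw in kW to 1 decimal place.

W = 10 Wi / √P80 − 10 Wi / √F80
W = 10·15.6·(1/√85 − 1/√4925) = 10·15.6·(0.094216) = 14.6977 kWh/t
P_mill = W·ṁ = 14.6977·1994.3 = 29311.6 kW

P = 29311.6 kW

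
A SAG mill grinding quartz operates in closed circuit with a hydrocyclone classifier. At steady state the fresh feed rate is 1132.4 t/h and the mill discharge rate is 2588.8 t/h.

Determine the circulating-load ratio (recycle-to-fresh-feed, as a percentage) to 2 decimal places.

CL = 128.61 %

Discharge = new feed + return, hence
R = M − F = 2588.8 − 1132.4 = 1456.4 t/h
CL = 100·R/F = 100·1456.4/1132.4 = 128.61 %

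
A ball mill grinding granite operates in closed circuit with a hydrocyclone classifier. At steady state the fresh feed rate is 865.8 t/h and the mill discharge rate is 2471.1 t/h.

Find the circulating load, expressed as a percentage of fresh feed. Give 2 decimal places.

CL = 185.41 %

M = F + R at steady state, so:
R = M − F = 2471.1 − 865.8 = 1605.3 t/h
CL = 100·R/F = 100·1605.3/865.8 = 185.41 %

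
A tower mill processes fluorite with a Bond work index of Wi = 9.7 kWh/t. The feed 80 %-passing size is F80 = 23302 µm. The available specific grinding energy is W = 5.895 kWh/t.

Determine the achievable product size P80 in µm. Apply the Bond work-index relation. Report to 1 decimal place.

P80 = 220.6 µm

W = 10·Wi·(P80^(-½) − F80^(-½))
⇒ 1/√P80 = W/(10 Wi) + 1/√F80
  = 5.8950/(10·9.7) + 1/√23302 = 0.060773 + 0.006551 = 0.067324
P80 = (1/0.067324)² = 14.8535² = 220.63 µm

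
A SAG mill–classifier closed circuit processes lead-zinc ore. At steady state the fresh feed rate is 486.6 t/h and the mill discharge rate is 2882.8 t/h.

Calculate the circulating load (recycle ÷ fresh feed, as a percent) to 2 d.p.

Steady state: M = F + R.
R = M − F = 2882.8 − 486.6 = 2396.2 t/h
CL = 100·R/F = 100·2396.2/486.6 = 492.44 %

CL = 492.44 %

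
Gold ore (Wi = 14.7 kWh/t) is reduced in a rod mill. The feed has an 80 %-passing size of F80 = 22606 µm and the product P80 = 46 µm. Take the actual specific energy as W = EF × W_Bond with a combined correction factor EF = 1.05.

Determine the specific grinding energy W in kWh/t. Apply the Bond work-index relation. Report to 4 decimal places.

W = 21.7311 kWh/t

W = 10 Wi / √P80 − 10 Wi / √F80
1/√46 = 0.147442;  1/√22606 = 0.006651
W = 10·14.7·(0.147442 − 0.006651) = 20.6963 kWh/t
W_actual = 1.05 × 20.6963 = 21.7311 kWh/t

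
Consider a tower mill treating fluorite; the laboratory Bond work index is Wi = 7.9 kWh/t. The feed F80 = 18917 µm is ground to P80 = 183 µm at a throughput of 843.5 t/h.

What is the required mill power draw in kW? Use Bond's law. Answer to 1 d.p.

P = 4441.4 kW

W = 10·Wi·(P80^(-½) − F80^(-½))
W = 10·7.9·(1/√183 − 1/√18917) = 10·7.9·(0.066651) = 5.2655 kWh/t
Power = W × throughput = 5.2655 kWh/t × 843.5 t/h = 4441.4 kW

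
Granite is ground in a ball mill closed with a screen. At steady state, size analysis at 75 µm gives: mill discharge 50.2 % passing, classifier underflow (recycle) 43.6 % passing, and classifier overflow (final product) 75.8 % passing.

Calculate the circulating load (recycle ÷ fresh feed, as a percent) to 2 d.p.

Balance %-passing 75 µm (r = R/F):
d + r·d = r·u + o → r(d−u) = o−d
r = (75.8 − 50.2)/(50.2 − 43.6) = 25.6/6.6 = 3.8788
CL = 100·r = 387.88 %

CL = 387.88 %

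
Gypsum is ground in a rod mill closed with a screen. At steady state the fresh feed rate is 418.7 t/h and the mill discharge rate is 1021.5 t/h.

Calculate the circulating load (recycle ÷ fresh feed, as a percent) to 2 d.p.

M = F + R at steady state, so:
R = M − F = 1021.5 − 418.7 = 602.8 t/h
CL = 100·R/F = 100·602.8/418.7 = 143.97 %

CL = 143.97 %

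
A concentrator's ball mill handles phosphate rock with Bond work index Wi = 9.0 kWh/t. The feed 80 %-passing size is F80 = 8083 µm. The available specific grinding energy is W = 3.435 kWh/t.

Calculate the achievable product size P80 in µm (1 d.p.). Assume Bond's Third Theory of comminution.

P80 = 411.6 µm

W = 10 Wi (P80^-0.5 − F80^-0.5)
P80^(−½) = W/(10 Wi) + F80^(−½)
  = 3.4350/(10·9.0) + 1/√8083 = 0.038167 + 0.011123 = 0.049289
P80 = (1/0.049289)² = 20.2883² = 411.62 µm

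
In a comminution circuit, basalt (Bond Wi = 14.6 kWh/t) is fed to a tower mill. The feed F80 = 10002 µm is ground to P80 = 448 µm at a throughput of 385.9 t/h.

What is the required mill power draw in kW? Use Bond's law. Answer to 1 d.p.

P = 2098.5 kW

W = 10 Wi (1/√P80 − 1/√F80)  [Bond]
W = 10·14.6·(1/√448 − 1/√10002) = 10·14.6·(0.037247) = 5.4380 kWh/t
P_mill = W·ṁ = 5.4380·385.9 = 2098.5 kW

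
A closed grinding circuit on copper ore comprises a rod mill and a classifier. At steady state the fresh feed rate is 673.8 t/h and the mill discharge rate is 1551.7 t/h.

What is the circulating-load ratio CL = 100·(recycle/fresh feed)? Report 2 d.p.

M = F + R at steady state, so:
R = M − F = 1551.7 − 673.8 = 877.9 t/h
CL = 100·R/F = 100·877.9/673.8 = 130.29 %

CL = 130.29 %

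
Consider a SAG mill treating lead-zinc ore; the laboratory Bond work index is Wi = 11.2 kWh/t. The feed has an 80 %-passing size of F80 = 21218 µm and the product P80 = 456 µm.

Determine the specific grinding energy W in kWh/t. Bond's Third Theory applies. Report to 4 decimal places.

W = 10 Wi (P80^-0.5 − F80^-0.5)
1/√456 = 0.046829;  1/√21218 = 0.006865
W = 10·11.2·(0.046829 − 0.006865) = 4.4760 kWh/t

W = 4.4760 kWh/t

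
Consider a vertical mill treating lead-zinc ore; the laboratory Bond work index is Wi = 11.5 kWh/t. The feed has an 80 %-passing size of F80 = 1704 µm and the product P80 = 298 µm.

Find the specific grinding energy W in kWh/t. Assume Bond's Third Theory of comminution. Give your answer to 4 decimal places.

W = 3.8759 kWh/t

W_Bond = 10·Wi·(1/√P₈₀ − 1/√F₈₀)
1/√298 = 0.057928;  1/√1704 = 0.024225
W = 10·11.5·(0.057928 − 0.024225) = 3.8759 kWh/t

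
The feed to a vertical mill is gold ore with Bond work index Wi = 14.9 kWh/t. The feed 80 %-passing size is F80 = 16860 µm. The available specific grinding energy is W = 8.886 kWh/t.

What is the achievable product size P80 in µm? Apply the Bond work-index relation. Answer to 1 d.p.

P80 = 220.5 µm

W_Bond = 10·Wi·(1/√P₈₀ − 1/√F₈₀)
⇒ 1/√P80 = W/(10·Wi) + 1/√F80
  = 8.8860/(10·14.9) + 1/√16860 = 0.059638 + 0.007701 = 0.067339
P80 = (1/0.067339)² = 14.8502² = 220.53 µm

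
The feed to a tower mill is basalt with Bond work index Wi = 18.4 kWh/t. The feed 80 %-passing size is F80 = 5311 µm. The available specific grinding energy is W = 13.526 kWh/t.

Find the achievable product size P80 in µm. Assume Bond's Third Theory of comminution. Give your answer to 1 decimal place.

Bond: W = 10·Wi·(1/√P80 − 1/√F80)
⇒ 1/√P80 = W/(10·Wi) + 1/√F80
  = 13.5260/(10·18.4) + 1/√5311 = 0.073511 + 0.013722 = 0.087233
P80 = (1/0.087233)² = 11.4636² = 131.41 µm

P80 = 131.4 µm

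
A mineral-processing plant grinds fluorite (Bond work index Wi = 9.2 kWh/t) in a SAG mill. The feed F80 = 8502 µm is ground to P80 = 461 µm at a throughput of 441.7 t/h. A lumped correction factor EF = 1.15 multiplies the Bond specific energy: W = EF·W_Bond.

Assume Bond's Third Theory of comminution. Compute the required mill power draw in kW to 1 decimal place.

P = 1669.7 kW

W = 10 Wi / √P80 − 10 Wi / √F80
W = 10·9.2·(1/√461 − 1/√8502) = 10·9.2·(0.035729) = 3.2871 kWh/t
Corrected W = EF·W_Bond = 1.15·3.2871 = 3.7802 kWh/t
Mill draw = 3.7802 × 441.7 = 1669.7 kW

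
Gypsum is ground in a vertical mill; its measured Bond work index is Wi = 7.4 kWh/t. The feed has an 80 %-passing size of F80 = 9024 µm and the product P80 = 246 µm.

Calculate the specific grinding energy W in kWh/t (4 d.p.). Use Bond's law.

W = 10·Wi·(P80^(-½) − F80^(-½))
1/√246 = 0.063758;  1/√9024 = 0.010527
W = 10·7.4·(0.063758 − 0.010527) = 3.9391 kWh/t

W = 3.9391 kWh/t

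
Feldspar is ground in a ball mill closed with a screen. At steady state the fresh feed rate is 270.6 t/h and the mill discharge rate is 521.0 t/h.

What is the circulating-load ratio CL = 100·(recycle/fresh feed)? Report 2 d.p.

CL = 92.54 %

Discharge = new feed + return, hence
R = M − F = 521.0 − 270.6 = 250.4 t/h
CL = 100·R/F = 100·250.4/270.6 = 92.54 %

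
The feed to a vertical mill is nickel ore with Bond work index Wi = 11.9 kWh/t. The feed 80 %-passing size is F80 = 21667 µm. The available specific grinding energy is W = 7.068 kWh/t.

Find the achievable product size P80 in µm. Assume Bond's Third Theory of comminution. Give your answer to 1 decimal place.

P80 = 228.3 µm

W = 10 Wi / √P80 − 10 Wi / √F80
P80^-0.5 = F80^-0.5 + W/(10 Wi)
  = 7.0680/(10·11.9) + 1/√21667 = 0.059395 + 0.006794 = 0.066189
P80 = (1/0.066189)² = 15.1083² = 228.26 µm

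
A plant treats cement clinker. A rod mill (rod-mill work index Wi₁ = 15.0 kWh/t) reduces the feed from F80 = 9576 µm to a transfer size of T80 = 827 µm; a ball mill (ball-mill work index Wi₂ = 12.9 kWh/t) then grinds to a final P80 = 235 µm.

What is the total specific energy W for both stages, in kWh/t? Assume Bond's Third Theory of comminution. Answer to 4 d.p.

Bond: W = 10·Wi·(1/√P80 − 1/√F80)
Stage 1 (9576→827 µm, Wi₁=15.0): W₁ = 10·15.0·(0.034773 − 0.010219) = 3.6832 kWh/t
Stage 2 (827→235 µm, Wi₂=12.9): W₂ = 10·12.9·(0.065233 − 0.034773) = 3.9293 kWh/t
W = W₁ + W₂ = 3.6832 + 3.9293 = 7.6124 kWh/t

W = 7.6124 kWh/t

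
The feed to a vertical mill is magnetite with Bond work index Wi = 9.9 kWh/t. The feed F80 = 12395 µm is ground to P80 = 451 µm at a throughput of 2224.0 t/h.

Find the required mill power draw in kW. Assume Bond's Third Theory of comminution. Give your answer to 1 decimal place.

P = 8390.0 kW

W = 10·Wi·(P80^(-½) − F80^(-½))
W = 10·9.9·(1/√451 − 1/√12395) = 10·9.9·(0.038106) = 3.7725 kWh/t
P_mill = W·ṁ = 3.7725·2224.0 = 8390.0 kW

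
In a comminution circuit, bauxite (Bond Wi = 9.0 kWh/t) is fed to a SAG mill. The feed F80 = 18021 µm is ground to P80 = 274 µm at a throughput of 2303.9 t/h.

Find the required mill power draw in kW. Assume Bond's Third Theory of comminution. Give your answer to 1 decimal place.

P = 10981.9 kW

W_Bond = 10·Wi·(1/√P₈₀ − 1/√F₈₀)
W = 10·9.0·(1/√274 − 1/√18021) = 10·9.0·(0.052963) = 4.7667 kWh/t
Power = W × throughput = 4.7667 kWh/t × 2303.9 t/h = 10981.9 kW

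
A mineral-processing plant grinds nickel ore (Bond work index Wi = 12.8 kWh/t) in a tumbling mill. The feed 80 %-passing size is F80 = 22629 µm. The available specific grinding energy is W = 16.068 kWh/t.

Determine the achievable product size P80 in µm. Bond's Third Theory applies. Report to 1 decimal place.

Bond: W = 10·Wi·(1/√P80 − 1/√F80)
⇒ 1/√P80 = W/(10 Wi) + 1/√F80
  = 16.0680/(10·12.8) + 1/√22629 = 0.125531 + 0.006648 = 0.132179
P80 = (1/0.132179)² = 7.5655² = 57.24 µm

P80 = 57.2 µm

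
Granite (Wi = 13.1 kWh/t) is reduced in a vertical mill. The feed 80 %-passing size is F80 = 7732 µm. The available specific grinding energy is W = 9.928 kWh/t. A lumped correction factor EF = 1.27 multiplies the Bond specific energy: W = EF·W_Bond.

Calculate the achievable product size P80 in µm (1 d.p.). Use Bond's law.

P80 = 198.1 µm

Bond: W = 10·Wi·(1/√P80 − 1/√F80)
W_Bond = W / EF = 9.928 / 1.27 = 7.8173 kWh/t
⇒ 1/√P80 = W_Bond/(10·Wi) + 1/√F80
  = 7.8173/(10·13.1) + 1/√7732 = 0.059674 + 0.011372 = 0.071047
P80 = (1/0.071047)² = 14.0753² = 198.11 µm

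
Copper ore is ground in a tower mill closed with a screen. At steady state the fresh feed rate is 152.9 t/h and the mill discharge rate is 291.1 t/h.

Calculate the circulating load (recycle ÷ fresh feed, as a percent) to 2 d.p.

Mill node: discharge = fresh + recycle.
R = M − F = 291.1 − 152.9 = 138.2 t/h
CL = 100·R/F = 100·138.2/152.9 = 90.39 %

CL = 90.39 %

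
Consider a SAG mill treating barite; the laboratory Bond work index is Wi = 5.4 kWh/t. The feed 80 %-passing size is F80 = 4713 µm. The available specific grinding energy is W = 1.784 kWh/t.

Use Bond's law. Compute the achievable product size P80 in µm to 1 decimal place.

P80 = 441.3 µm

W = 10 Wi / √P80 − 10 Wi / √F80
P80^-0.5 = F80^-0.5 + W/(10 Wi)
  = 1.7840/(10·5.4) + 1/√4713 = 0.033037 + 0.014566 = 0.047603
P80 = (1/0.047603)² = 21.0069² = 441.29 µm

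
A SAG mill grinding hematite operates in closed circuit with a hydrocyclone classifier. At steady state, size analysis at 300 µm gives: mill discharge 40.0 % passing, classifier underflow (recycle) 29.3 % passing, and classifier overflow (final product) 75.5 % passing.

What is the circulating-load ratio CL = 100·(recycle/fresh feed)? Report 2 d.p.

CL = 331.78 %

Classifier node, passing 300 µm:
Fd + Rd = Ru + Fo ⇒ R/F = (o−d)/(d−u)
r = (75.5 − 40.0)/(40.0 − 29.3) = 35.5/10.7 = 3.3178
CL = 100·r = 331.78 %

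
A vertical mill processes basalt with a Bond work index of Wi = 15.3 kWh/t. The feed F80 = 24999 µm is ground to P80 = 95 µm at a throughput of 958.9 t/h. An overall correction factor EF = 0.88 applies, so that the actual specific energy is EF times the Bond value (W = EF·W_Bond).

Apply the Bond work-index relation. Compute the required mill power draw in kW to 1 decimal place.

W = 10 Wi (1/√P80 − 1/√F80)  [Bond]
W = 10·15.3·(1/√95 − 1/√24999) = 10·15.3·(0.096273) = 14.7298 kWh/t
W_actual = 0.88 × 14.7298 = 12.9622 kWh/t
P_mill = W·ṁ = 12.9622·958.9 = 12429.5 kW

P = 12429.5 kW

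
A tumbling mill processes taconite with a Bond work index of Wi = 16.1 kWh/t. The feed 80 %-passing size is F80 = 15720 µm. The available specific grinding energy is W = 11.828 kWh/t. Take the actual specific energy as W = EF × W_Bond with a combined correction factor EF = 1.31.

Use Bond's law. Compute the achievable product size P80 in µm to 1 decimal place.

P80 = 243.7 µm

Bond: W = 10·Wi·(1/√P80 − 1/√F80)
W_Bond = W / EF = 11.828 / 1.31 = 9.0290 kWh/t
P80^-0.5 = F80^-0.5 + W_Bond/(10 Wi)
  = 9.0290/(10·16.1) + 1/√15720 = 0.056081 + 0.007976 = 0.064057
P80 = (1/0.064057)² = 15.6112² = 243.71 µm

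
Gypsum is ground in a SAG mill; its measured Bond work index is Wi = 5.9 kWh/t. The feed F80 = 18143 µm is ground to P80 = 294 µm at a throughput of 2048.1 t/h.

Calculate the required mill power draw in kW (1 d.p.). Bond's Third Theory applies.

W_Bond = 10·Wi·(1/√P₈₀ − 1/√F₈₀)
W = 10·5.9·(1/√294 − 1/√18143) = 10·5.9·(0.050897) = 3.0029 kWh/t
Power = W × throughput = 3.0029 kWh/t × 2048.1 t/h = 6150.3 kW

P = 6150.3 kW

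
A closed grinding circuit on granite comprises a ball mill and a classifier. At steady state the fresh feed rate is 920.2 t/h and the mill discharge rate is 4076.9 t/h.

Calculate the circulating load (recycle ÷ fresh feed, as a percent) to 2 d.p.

Discharge = new feed + return, hence
R = M − F = 4076.9 − 920.2 = 3156.7 t/h
CL = 100·R/F = 100·3156.7/920.2 = 343.04 %

CL = 343.04 %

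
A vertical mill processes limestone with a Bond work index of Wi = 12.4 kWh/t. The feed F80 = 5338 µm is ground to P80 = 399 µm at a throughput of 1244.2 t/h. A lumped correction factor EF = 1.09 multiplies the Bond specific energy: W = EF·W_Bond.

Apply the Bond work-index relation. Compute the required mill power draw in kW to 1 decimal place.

W = 10 Wi (1/√P80 − 1/√F80)  [Bond]
W = 10·12.4·(1/√399 − 1/√5338) = 10·12.4·(0.036376) = 4.5106 kWh/t
Apply correction: 4.5106 × 1.09 = 4.9165 kWh/t
P = W·T = 4.9165·1244.2 = 6117.1 kW

P = 6117.1 kW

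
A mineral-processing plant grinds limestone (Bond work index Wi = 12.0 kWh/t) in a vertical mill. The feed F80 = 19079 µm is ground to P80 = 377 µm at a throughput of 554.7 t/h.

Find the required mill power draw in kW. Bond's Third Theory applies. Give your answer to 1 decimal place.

P = 2946.3 kW

W = 10 Wi / √P80 − 10 Wi / √F80
W = 10·12.0·(1/√377 − 1/√19079) = 10·12.0·(0.044263) = 5.3115 kWh/t
Power = W × throughput = 5.3115 kWh/t × 554.7 t/h = 2946.3 kW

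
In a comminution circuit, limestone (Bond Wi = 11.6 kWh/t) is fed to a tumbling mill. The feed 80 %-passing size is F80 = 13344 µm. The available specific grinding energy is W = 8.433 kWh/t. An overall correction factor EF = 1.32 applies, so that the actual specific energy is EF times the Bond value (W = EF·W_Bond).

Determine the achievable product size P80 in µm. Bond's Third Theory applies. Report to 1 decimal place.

W = 10 Wi (1/√P80 − 1/√F80)  [Bond]
W_Bond = W / EF = 8.433 / 1.32 = 6.3886 kWh/t
P80^-0.5 = F80^-0.5 + W_Bond/(10 Wi)
  = 6.3886/(10·11.6) + 1/√13344 = 0.055074 + 0.008657 = 0.063731
P80 = (1/0.063731)² = 15.6909² = 246.20 µm

P80 = 246.2 µm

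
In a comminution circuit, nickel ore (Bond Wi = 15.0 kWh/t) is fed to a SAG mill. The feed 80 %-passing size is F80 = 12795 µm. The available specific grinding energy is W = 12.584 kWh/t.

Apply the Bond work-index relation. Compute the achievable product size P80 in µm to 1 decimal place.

W = 10 Wi (P80^-0.5 − F80^-0.5)
⇒ 1/√P80 = W/(10 Wi) + 1/√F80
  = 12.5840/(10·15.0) + 1/√12795 = 0.083893 + 0.008841 = 0.092734
P80 = (1/0.092734)² = 10.7835² = 116.28 µm

P80 = 116.3 µm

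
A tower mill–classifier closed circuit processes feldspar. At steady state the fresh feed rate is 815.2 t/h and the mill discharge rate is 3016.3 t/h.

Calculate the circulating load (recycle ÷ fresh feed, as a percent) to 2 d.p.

Discharge = new feed + return, hence
R = M − F = 3016.3 − 815.2 = 2201.1 t/h
CL = 100·R/F = 100·2201.1/815.2 = 270.01 %

CL = 270.01 %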